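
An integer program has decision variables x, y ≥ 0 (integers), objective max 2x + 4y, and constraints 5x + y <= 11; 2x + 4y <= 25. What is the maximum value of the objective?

24

(x,y)=(0,6): 5·0+1·6=6≤11, 2·0+4·6=24≤25, objective 24.
(x,y)=(1,5): 5·1+1·5=10≤11, 2·1+4·5=22≤25, objective 22.
(x,y)=(0,5): 5·0+1·5=5≤11, 2·0+4·5=20≤25, objective 20.
No feasible integer point exceeds 24.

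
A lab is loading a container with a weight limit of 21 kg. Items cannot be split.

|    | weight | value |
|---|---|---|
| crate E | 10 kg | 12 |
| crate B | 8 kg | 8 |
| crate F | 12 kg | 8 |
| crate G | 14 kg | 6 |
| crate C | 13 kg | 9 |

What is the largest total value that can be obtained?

20

Take crate E and crate B: weight 10 + 8 = 18 ≤ 21, value 12 + 8 = 20.
No other feasible combination does better.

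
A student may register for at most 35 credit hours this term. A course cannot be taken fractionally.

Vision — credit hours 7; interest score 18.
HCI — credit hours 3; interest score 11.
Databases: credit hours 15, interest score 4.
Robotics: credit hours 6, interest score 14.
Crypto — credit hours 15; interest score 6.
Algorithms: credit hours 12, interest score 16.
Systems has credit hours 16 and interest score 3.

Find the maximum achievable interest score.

Vision + HCI + Robotics + Algorithms: credit hours 7 + 3 + 6 + 12 = 28 ≤ 35, interest score 18 + 11 + 14 + 16 = 59.
Vision + HCI + Robotics + Crypto: credit hours 7 + 3 + 6 + 15 = 31 ≤ 35, interest score 18 + 11 + 14 + 6 = 49.
Best is Vision, HCI, Robotics, and Algorithms with total interest score 59.

59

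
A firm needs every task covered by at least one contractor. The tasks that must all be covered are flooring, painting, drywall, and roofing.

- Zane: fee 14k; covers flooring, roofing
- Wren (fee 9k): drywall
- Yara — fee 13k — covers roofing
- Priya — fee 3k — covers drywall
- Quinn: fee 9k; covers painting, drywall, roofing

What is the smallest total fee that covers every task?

23

The greedy cost-per-new-task heuristic would pick Priya, Quinn, and Zane for 26, but a cheaper cover exists.
Choose Zane and Quinn: together they cover flooring, painting, drywall, roofing — every task.
Total fee: 14 + 9 = 23.
No cover costs less than 23.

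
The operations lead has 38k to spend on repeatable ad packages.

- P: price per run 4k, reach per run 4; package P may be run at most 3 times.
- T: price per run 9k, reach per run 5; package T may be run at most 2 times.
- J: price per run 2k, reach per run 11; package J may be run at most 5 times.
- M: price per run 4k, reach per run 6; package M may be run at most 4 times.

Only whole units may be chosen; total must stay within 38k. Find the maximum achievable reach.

91

J has the best ratio (11/2); taking only J gives at most 5×11 = 55 (stopped by the supply cap of 5).
Mixing does better — 3×P, 5×J, and 4×M: price 38 ≤ 38, reach 3·4 + 5·11 + 4·6 = 91.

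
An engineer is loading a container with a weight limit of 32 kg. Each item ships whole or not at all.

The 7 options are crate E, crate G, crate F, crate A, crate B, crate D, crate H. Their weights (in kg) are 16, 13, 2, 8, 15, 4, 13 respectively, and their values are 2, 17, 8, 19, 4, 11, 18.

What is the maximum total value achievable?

This is an integer program with binary decision variables.
Take crate F, crate A, crate D, and crate H: weight 2 + 8 + 4 + 13 = 27 ≤ 32, value 8 + 19 + 11 + 18 = 56.
No other feasible combination does better.

56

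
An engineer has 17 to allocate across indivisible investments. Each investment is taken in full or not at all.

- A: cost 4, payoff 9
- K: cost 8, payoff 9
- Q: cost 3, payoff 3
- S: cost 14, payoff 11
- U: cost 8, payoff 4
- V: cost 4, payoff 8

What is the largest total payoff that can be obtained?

26

Take A, K, and V: cost 4 + 8 + 4 = 16 ≤ 17, payoff 9 + 9 + 8 = 26.
No other feasible combination does better.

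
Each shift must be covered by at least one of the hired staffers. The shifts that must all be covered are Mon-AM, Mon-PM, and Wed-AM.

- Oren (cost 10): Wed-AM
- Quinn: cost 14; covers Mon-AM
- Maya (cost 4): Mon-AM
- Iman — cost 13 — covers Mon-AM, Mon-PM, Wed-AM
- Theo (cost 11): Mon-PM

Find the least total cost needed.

The greedy cost-per-new-shift heuristic would pick Maya and Iman for 17, but a cheaper cover exists.
Iman alone covers Mon-AM, Mon-PM, Wed-AM — every shift.
Total cost: 13.
No cover costs less than 13.

13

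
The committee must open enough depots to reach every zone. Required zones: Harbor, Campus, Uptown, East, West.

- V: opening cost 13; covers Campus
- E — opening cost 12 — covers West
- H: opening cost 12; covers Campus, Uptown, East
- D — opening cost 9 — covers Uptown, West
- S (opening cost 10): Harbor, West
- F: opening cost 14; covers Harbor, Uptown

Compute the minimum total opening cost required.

Choose H and S: together they cover Harbor, Campus, Uptown, East, West — every zone.
Total opening cost: 12 + 10 = 22.

22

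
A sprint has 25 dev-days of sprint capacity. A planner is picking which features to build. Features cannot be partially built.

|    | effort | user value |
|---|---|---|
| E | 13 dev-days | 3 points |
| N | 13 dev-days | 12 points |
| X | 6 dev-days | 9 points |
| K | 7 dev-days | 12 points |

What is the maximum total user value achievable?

Allowing fractional choices, the relaxed optimum would be about 32.1, but features are indivisible.
N + X: effort 13 + 6 = 19 ≤ 25, user value 12 + 9 = 21.
X + K: effort 6 + 7 = 13 ≤ 25, user value 9 + 12 = 21.
N + K: effort 13 + 7 = 20 ≤ 25, user value 12 + 12 = 24.
Best is N and K with total user value 24.

24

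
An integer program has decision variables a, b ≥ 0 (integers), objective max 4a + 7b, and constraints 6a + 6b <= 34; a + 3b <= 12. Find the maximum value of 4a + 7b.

29

The continuous relaxation peaks at (2.5, 3.17) with value 32.17; rounding to a feasible lattice point costs some objective.
(a,b)=(2,3): 6·2+6·3=30≤34, 1·2+3·3=11≤12, objective 29.
(a,b)=(3,2): 6·3+6·2=30≤34, 1·3+3·2=9≤12, objective 26.
(a,b)=(1,3): 6·1+6·3=24≤34, 1·1+3·3=10≤12, objective 25.
(a,b)=(2,2): 6·2+6·2=24≤34, 1·2+3·2=8≤12, objective 22.
The best lattice point is (2,3), giving 29.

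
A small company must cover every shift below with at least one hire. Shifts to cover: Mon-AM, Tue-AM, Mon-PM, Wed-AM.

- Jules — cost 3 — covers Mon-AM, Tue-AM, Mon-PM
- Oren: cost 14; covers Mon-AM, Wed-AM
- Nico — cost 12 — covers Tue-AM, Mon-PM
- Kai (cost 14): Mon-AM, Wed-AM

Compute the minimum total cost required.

This is an integer covering problem.
Choose Jules and Oren: together they cover Mon-AM, Tue-AM, Mon-PM, Wed-AM — every shift.
Total cost: 3 + 14 = 17.
No cover costs less than 17.

17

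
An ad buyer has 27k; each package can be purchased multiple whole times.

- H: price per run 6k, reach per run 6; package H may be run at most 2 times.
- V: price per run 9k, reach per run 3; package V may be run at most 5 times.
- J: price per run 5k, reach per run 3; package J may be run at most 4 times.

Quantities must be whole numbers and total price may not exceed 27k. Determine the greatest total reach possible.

This is a bounded integer knapsack.
H has the best ratio (6/6); taking only H gives at most 2×6 = 12 (stopped by the supply cap of 2).
Mixing does better — 2×H and 3×J: price 27 ≤ 27, reach 2·6 + 3·3 = 21.

21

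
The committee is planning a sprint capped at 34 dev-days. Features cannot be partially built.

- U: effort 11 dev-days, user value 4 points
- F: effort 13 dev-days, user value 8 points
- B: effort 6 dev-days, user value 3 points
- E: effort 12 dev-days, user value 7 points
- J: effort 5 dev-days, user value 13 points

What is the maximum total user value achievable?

U + F + J: effort 11 + 13 + 5 = 29 ≤ 34, user value 4 + 8 + 13 = 25.
U + B + E + J: effort 11 + 6 + 12 + 5 = 34 ≤ 34, user value 4 + 3 + 7 + 13 = 27.
F + E + J: effort 13 + 12 + 5 = 30 ≤ 34, user value 8 + 7 + 13 = 28.
Best is F, E, and J with total user value 28.

28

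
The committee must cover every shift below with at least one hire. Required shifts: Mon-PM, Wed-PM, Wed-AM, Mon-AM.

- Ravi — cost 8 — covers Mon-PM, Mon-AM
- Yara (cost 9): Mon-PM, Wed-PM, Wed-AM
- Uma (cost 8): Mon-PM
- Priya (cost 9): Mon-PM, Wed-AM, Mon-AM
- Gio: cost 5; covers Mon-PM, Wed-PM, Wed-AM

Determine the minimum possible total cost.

Choose Ravi and Gio: together they cover Mon-PM, Wed-PM, Wed-AM, Mon-AM — every shift.
Total cost: 8 + 5 = 13.
No cover costs less than 13.

13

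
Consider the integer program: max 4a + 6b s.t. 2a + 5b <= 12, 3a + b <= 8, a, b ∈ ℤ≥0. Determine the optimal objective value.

Relaxing integrality, the LP optimum is 17.85 at (a,b) = (2.15, 1.54), which is not an integer point.
(a,b)=(1,2): 2·1+5·2=12≤12, 3·1+1·2=5≤8, objective 16.
(a,b)=(2,1): 2·2+5·1=9≤12, 3·2+1·1=7≤8, objective 14.
(a,b)=(0,2): 2·0+5·2=10≤12, 3·0+1·2=2≤8, objective 12.
No feasible integer point exceeds 16.

16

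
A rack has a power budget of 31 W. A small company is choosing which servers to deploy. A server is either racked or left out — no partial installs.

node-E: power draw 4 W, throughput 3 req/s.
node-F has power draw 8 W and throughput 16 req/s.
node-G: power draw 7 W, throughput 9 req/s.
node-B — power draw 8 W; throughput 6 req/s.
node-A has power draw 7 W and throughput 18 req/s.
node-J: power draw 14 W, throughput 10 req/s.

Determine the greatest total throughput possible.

49

node-E + node-F + node-G + node-A: power draw 4 + 8 + 7 + 7 = 26 ≤ 31, throughput 3 + 16 + 9 + 18 = 46.
node-F + node-G + node-B + node-A: power draw 8 + 7 + 8 + 7 = 30 ≤ 31, throughput 16 + 9 + 6 + 18 = 49.
node-F + node-A + node-J: power draw 8 + 7 + 14 = 29 ≤ 31, throughput 16 + 18 + 10 = 44.
Best is node-F, node-G, node-B, and node-A with total throughput 49.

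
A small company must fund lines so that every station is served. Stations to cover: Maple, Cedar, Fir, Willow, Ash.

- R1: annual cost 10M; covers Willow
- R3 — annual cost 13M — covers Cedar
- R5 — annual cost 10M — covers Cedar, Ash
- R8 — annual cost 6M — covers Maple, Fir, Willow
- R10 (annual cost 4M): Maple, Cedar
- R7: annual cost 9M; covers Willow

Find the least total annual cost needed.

The greedy cost-per-new-station heuristic would pick R8, R10, and R5 for 20, but a cheaper cover exists.
Choose R5 and R8: together they cover Maple, Cedar, Fir, Willow, Ash — every station.
Total annual cost: 10 + 6 = 16.
No cover costs less than 16.

16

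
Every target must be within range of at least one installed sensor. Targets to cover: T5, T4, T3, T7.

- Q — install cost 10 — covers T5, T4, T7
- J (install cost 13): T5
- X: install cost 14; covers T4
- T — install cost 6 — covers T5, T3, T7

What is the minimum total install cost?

Choose Q and T: together they cover T5, T4, T3, T7 — every target.
Total install cost: 10 + 6 = 16.
No cover costs less than 16.

16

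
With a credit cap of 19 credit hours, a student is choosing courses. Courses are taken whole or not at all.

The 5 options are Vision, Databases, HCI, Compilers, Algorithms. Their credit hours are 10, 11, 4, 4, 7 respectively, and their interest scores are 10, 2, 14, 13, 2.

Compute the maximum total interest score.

Allowing fractional choices, the relaxed optimum would be about 37.3, but courses are indivisible.
Vision + HCI + Compilers: credit hours 10 + 4 + 4 = 18 ≤ 19, interest score 10 + 14 + 13 = 37.
Databases + HCI + Compilers: credit hours 11 + 4 + 4 = 19 ≤ 19, interest score 2 + 14 + 13 = 29.
HCI + Compilers + Algorithms: credit hours 4 + 4 + 7 = 15 ≤ 19, interest score 14 + 13 + 2 = 29.
Best is Vision, HCI, and Compilers with total interest score 37.

37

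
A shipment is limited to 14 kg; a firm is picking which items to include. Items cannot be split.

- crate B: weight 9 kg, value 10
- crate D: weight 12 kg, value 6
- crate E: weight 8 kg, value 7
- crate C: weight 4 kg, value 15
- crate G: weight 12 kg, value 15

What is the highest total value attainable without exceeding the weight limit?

Allowing fractional choices, the relaxed optimum would be about 27.5, but items are indivisible.
crate C: weight 4 ≤ 14, value 15.
crate B + crate C: weight 9 + 4 = 13 ≤ 14, value 10 + 15 = 25.
crate E + crate C: weight 8 + 4 = 12 ≤ 14, value 7 + 15 = 22.
Best is crate B and crate C with total value 25.

25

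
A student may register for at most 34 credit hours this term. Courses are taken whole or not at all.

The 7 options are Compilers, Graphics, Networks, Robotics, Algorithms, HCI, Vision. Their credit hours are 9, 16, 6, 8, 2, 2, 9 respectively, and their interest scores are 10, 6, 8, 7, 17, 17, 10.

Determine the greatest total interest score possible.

Treat it as a binary knapsack problem.
Allowing fractional choices, the relaxed optimum would be about 67.2, but courses are indivisible.
Compilers + Networks + Robotics + Algorithms + HCI: credit hours 9 + 6 + 8 + 2 + 2 = 27 ≤ 34, interest score 10 + 8 + 7 + 17 + 17 = 59.
Compilers + Robotics + Algorithms + HCI + Vision: credit hours 9 + 8 + 2 + 2 + 9 = 30 ≤ 34, interest score 10 + 7 + 17 + 17 + 10 = 61.
Compilers + Networks + Algorithms + HCI + Vision: credit hours 9 + 6 + 2 + 2 + 9 = 28 ≤ 34, interest score 10 + 8 + 17 + 17 + 10 = 62.
Best is Compilers, Networks, Algorithms, HCI, and Vision with total interest score 62.

62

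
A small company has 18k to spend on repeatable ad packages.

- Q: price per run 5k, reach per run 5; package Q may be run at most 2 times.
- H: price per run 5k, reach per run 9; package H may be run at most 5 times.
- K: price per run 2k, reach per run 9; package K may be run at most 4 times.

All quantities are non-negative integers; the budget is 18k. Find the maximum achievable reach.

1×Q, 1×H, and 4×K: price 18 ≤ 18, reach 1·5 + 1·9 + 4·9 = 50.
2×H and 4×K: price 18 ≤ 18, reach 2·9 + 4·9 = 54.
Best is 54.

54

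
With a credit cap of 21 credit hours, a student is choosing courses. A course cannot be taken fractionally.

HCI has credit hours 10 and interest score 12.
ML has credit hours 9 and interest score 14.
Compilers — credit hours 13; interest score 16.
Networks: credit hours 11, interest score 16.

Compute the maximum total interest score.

30

This is a 0-1 knapsack instance.
Allowing fractional choices, the relaxed optimum would be about 31.2, but courses are indivisible.
ML + Networks: credit hours 9 + 11 = 20 ≤ 21, interest score 14 + 16 = 30.
HCI + Networks: credit hours 10 + 11 = 21 ≤ 21, interest score 12 + 16 = 28.
Best is ML and Networks with total interest score 30.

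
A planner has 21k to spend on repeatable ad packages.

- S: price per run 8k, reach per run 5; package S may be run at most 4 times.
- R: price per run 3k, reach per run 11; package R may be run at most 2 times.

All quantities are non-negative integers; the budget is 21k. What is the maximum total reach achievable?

This is a bounded integer knapsack.
R has the best ratio (11/3); taking only R gives at most 2×11 = 22 (stopped by the supply cap of 2).
Mixing does better — 1×S and 2×R: price 14 ≤ 21, reach 1·5 + 2·11 = 27.

27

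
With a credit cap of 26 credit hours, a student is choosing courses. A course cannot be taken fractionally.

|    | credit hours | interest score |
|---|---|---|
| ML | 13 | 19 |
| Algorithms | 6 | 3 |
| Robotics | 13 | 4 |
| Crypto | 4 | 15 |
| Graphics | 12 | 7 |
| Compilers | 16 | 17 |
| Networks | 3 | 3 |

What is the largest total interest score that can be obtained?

40

Take ML, Algorithms, Crypto, and Networks: credit hours 13 + 6 + 4 + 3 = 26 ≤ 26, interest score 19 + 3 + 15 + 3 = 40.
No other feasible combination does better.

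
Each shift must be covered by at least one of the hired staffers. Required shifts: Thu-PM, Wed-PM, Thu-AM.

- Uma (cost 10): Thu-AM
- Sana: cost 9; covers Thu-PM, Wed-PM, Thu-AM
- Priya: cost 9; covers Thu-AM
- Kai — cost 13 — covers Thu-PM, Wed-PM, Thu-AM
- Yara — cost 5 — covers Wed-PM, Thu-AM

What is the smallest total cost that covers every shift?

Sana alone covers Thu-PM, Wed-PM, Thu-AM — every shift.
Total cost: 9.

9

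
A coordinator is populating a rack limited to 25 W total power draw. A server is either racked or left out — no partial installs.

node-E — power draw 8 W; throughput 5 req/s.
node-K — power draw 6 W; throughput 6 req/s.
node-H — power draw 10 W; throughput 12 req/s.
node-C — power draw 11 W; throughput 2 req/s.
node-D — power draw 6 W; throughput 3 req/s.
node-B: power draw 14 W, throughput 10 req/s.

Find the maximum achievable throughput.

node-E + node-K + node-H: power draw 8 + 6 + 10 = 24 ≤ 25, throughput 5 + 6 + 12 = 23.
node-H + node-B: power draw 10 + 14 = 24 ≤ 25, throughput 12 + 10 = 22.
Best is node-E, node-K, and node-H with total throughput 23.

23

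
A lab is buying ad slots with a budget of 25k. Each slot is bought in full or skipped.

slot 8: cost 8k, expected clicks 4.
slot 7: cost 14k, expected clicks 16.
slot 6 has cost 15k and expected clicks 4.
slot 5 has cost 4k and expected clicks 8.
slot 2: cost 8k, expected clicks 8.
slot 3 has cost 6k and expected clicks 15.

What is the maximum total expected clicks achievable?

slot 5 + slot 2 + slot 3: cost 4 + 8 + 6 = 18 ≤ 25, expected clicks 8 + 8 + 15 = 31.
slot 7 + slot 3: cost 14 + 6 = 20 ≤ 25, expected clicks 16 + 15 = 31.
slot 7 + slot 5 + slot 3: cost 14 + 4 + 6 = 24 ≤ 25, expected clicks 16 + 8 + 15 = 39.
Best is slot 7, slot 5, and slot 3 with total expected clicks 39.

39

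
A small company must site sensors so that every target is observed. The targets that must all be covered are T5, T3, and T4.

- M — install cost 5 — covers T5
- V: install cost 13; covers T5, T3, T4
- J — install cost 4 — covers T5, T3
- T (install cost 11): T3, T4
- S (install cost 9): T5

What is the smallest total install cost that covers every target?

13

The greedy cost-per-new-target heuristic would pick J and T for 15, but a cheaper cover exists.
V alone covers T5, T3, T4 — every target.
Total install cost: 13.
No cover costs less than 13.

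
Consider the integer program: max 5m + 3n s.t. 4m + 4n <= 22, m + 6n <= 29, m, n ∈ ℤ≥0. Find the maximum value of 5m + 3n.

25

The continuous relaxation peaks at (5.5, 0) with value 27.50; rounding to a feasible lattice point costs some objective.
(m,n)=(5,0): 4·5+4·0=20≤22, 1·5+6·0=5≤29, objective 25.
(m,n)=(4,1): 4·4+4·1=20≤22, 1·4+6·1=10≤29, objective 23.
(m,n)=(4,0): 4·4+4·0=16≤22, 1·4+6·0=4≤29, objective 20.
No feasible integer point exceeds 25.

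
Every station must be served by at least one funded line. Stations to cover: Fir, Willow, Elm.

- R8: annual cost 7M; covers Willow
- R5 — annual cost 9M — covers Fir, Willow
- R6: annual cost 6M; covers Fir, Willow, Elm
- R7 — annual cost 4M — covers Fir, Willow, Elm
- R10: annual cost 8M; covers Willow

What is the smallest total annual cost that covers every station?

R7 alone covers Fir, Willow, Elm — every station.
Total annual cost: 4.
No cover costs less than 4.

4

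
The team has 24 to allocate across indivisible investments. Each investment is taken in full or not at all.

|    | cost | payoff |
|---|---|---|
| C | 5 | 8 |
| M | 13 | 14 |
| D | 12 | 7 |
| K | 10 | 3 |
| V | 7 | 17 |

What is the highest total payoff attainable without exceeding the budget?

32

C + D + V: cost 5 + 12 + 7 = 24 ≤ 24, payoff 8 + 7 + 17 = 32.
M + V: cost 13 + 7 = 20 ≤ 24, payoff 14 + 17 = 31.
Best is C, D, and V with total payoff 32.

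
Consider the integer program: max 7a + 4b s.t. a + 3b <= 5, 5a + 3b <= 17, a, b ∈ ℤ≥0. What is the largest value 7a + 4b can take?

(a,b)=(3,0) is feasible, giving 21.
(a,b)=(2,1) is feasible, giving 18.
The best lattice point is (3,0), giving 21.

21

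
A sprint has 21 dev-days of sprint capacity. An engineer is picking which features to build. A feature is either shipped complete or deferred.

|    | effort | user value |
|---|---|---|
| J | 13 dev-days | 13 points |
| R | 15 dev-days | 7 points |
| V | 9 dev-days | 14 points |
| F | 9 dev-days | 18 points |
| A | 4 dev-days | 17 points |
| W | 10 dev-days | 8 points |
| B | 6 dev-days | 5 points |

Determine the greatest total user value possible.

40

Take F, A, and B: effort 9 + 4 + 6 = 19 ≤ 21, user value 18 + 17 + 5 = 40.
No other feasible combination does better.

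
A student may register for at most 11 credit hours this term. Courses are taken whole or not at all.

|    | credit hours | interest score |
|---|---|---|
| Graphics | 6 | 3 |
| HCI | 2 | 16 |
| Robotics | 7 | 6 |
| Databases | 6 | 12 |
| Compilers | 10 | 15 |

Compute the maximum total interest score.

28

Allowing fractional choices, the relaxed optimum would be about 32.5, but courses are indivisible.
HCI + Robotics: credit hours 2 + 7 = 9 ≤ 11, interest score 16 + 6 = 22.
Graphics + HCI: credit hours 6 + 2 = 8 ≤ 11, interest score 3 + 16 = 19.
HCI + Databases: credit hours 2 + 6 = 8 ≤ 11, interest score 16 + 12 = 28.
Best is HCI and Databases with total interest score 28.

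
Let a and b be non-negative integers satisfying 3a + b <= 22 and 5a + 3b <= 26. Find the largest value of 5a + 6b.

48

The continuous relaxation peaks at (0, 8.67) with value 52.00; rounding to a feasible lattice point costs some objective.
(a,b)=(0,8): 3·0+1·8=8≤22, 5·0+3·8=24≤26, objective 48.
(a,b)=(1,7): 3·1+1·7=10≤22, 5·1+3·7=26≤26, objective 47.
(a,b)=(0,7): 3·0+1·7=7≤22, 5·0+3·7=21≤26, objective 42.
The best lattice point is (0,8), giving 48.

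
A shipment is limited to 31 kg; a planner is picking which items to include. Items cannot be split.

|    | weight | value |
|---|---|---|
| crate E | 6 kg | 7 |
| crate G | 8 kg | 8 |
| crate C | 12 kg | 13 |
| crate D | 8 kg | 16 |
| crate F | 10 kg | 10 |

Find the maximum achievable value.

39

Treat it as a binary knapsack problem.
crate C + crate D + crate F: weight 12 + 8 + 10 = 30 ≤ 31, value 13 + 16 + 10 = 39.
crate G + crate C + crate D: weight 8 + 12 + 8 = 28 ≤ 31, value 8 + 13 + 16 = 37.
Best is crate C, crate D, and crate F with total value 39.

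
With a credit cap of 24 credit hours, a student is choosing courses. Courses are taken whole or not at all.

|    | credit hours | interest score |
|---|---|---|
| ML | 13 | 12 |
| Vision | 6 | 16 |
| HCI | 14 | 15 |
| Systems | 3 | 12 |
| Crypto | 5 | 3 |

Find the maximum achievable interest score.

Treat it as a binary knapsack problem.
Allowing fractional choices, the relaxed optimum would be about 43.9, but courses are indivisible.
Vision + HCI + Systems: credit hours 6 + 14 + 3 = 23 ≤ 24, interest score 16 + 15 + 12 = 43.
ML + Vision + Systems: credit hours 13 + 6 + 3 = 22 ≤ 24, interest score 12 + 16 + 12 = 40.
Vision + Systems + Crypto: credit hours 6 + 3 + 5 = 14 ≤ 24, interest score 16 + 12 + 3 = 31.
Best is Vision, HCI, and Systems with total interest score 43.

43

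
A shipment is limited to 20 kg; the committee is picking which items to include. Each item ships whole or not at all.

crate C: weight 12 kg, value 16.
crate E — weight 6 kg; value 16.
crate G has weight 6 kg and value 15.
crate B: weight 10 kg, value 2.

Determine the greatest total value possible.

Take crate C and crate E: weight 12 + 6 = 18 ≤ 20, value 16 + 16 = 32.
No other feasible combination does better.

32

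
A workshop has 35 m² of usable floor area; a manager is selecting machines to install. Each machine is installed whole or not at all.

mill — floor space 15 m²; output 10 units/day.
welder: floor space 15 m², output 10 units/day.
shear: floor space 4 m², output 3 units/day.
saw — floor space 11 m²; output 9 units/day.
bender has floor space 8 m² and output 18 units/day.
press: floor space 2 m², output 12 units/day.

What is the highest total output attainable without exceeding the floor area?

43

shear + saw + bender + press: floor space 4 + 11 + 8 + 2 = 25 ≤ 35, output 3 + 9 + 18 + 12 = 42.
mill + shear + bender + press: floor space 15 + 4 + 8 + 2 = 29 ≤ 35, output 10 + 3 + 18 + 12 = 43.
welder + shear + bender + press: floor space 15 + 4 + 8 + 2 = 29 ≤ 35, output 10 + 3 + 18 + 12 = 43.
The maximum output is 43; one optimal choice is mill, shear, bender, and press.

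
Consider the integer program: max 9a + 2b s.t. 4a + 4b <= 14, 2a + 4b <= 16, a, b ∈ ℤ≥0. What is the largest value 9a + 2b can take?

27

(a,b)=(3,0): 4·3+4·0=12≤14, 2·3+4·0=6≤16, objective 27.
(a,b)=(2,1): 4·2+4·1=12≤14, 2·2+4·1=8≤16, objective 20.
The best lattice point is (3,0), giving 27.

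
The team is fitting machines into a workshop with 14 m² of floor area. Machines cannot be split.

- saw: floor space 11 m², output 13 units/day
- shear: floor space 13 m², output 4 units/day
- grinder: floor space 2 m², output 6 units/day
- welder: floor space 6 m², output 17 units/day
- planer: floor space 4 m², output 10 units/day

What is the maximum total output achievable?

Take grinder, welder, and planer: floor space 2 + 6 + 4 = 12 ≤ 14, output 6 + 17 + 10 = 33.
No other feasible combination does better.

33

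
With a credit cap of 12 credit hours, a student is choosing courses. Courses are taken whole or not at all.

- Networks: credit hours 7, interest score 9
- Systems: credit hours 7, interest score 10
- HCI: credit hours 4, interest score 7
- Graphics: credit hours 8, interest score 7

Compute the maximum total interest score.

Treat it as a binary knapsack problem.
Systems + HCI: credit hours 7 + 4 = 11 ≤ 12, interest score 10 + 7 = 17.
Networks + HCI: credit hours 7 + 4 = 11 ≤ 12, interest score 9 + 7 = 16.
HCI + Graphics: credit hours 4 + 8 = 12 ≤ 12, interest score 7 + 7 = 14.
Best is Systems and HCI with total interest score 17.

17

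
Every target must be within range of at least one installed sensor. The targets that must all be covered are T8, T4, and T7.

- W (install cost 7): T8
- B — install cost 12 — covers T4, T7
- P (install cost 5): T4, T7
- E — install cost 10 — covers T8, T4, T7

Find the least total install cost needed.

10

This is a weighted set-cover instance.
E alone covers T8, T4, T7 — every target.
Total install cost: 10.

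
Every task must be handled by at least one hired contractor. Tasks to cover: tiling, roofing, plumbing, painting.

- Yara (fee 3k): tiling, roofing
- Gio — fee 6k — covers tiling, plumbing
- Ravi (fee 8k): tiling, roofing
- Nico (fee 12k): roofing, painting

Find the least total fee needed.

18

Choose Gio and Nico: together they cover tiling, roofing, plumbing, painting — every task.
Total fee: 6 + 12 = 18.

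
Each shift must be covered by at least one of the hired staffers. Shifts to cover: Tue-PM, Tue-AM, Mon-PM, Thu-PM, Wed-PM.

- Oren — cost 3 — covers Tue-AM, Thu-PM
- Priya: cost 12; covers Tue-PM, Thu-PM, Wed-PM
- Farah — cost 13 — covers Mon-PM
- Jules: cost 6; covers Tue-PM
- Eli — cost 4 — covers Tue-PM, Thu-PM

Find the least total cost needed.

The greedy cost-per-new-shift heuristic would pick Oren, Eli, Priya, and Farah for 32, but a cheaper cover exists.
Choose Oren, Priya, and Farah: together they cover Tue-PM, Tue-AM, Mon-PM, Thu-PM, Wed-PM — every shift.
Total cost: 3 + 12 + 13 = 28.
No cover costs less than 28.

28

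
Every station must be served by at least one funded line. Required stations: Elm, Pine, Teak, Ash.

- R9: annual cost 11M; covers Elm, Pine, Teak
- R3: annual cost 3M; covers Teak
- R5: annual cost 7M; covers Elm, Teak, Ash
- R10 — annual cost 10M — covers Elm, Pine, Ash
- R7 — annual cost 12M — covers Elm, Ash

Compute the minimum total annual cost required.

This is an integer covering problem.
Choose R3 and R10: together they cover Elm, Pine, Teak, Ash — every station.
Total annual cost: 3 + 10 = 13.

13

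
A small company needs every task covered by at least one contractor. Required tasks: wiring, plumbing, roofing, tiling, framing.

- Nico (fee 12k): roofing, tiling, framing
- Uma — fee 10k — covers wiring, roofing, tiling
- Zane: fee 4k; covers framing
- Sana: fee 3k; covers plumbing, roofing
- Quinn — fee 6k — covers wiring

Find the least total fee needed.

Choose Uma, Zane, and Sana: together they cover wiring, plumbing, roofing, tiling, framing — every task.
Total fee: 10 + 4 + 3 = 17.
No cover costs less than 17.

17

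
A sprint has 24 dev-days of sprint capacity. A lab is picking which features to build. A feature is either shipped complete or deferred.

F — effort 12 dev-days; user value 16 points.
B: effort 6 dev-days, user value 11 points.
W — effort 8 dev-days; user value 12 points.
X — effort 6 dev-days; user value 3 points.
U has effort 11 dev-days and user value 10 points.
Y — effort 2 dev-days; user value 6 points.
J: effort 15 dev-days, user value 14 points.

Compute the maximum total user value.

34

This is a 0-1 knapsack instance.
Take F, W, and Y: effort 12 + 8 + 2 = 22 ≤ 24, user value 16 + 12 + 6 = 34.
No other feasible combination does better.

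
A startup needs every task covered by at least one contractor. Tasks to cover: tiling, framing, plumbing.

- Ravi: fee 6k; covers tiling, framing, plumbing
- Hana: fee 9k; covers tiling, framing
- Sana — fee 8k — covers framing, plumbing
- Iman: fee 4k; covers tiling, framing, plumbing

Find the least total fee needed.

4

Iman alone covers tiling, framing, plumbing — every task.
Total fee: 4.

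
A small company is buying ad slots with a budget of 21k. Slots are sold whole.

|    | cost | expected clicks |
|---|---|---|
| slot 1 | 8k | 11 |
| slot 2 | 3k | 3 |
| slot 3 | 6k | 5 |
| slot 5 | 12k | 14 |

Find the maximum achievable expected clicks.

slot 1 + slot 2 + slot 3: cost 8 + 3 + 6 = 17 ≤ 21, expected clicks 11 + 3 + 5 = 19.
slot 2 + slot 3 + slot 5: cost 3 + 6 + 12 = 21 ≤ 21, expected clicks 3 + 5 + 14 = 22.
slot 1 + slot 5: cost 8 + 12 = 20 ≤ 21, expected clicks 11 + 14 = 25.
Best is slot 1 and slot 5 with total expected clicks 25.

25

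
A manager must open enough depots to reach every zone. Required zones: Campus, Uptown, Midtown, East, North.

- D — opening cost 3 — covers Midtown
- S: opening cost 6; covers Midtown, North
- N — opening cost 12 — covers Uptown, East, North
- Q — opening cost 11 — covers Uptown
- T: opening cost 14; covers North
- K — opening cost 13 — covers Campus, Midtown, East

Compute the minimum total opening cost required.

This is an integer covering problem.
The greedy cost-per-new-zone heuristic would pick D, N, and K for 28, but a cheaper cover exists.
Choose N and K: together they cover Campus, Uptown, Midtown, East, North — every zone.
Total opening cost: 12 + 13 = 25.
No cover costs less than 25.

25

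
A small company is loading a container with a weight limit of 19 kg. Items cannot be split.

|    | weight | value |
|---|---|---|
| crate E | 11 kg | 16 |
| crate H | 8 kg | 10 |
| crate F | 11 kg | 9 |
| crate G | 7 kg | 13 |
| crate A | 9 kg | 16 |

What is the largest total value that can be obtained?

crate G + crate A: weight 7 + 9 = 16 ≤ 19, value 13 + 16 = 29.
crate E + crate G: weight 11 + 7 = 18 ≤ 19, value 16 + 13 = 29.
crate H + crate A: weight 8 + 9 = 17 ≤ 19, value 10 + 16 = 26.
The maximum value is 29; one optimal choice is crate G and crate A.

29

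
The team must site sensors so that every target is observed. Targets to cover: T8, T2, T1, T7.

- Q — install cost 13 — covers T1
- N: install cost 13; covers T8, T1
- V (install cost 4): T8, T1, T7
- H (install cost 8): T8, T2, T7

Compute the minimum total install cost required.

Choose V and H: together they cover T8, T2, T1, T7 — every target.
Total install cost: 4 + 8 = 12.
No cover costs less than 12.

12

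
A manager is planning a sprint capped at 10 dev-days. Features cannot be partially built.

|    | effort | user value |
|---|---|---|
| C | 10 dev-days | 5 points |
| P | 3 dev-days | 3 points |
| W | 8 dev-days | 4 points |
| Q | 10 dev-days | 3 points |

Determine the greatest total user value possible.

5

P: effort 3 ≤ 10, user value 3.
W: effort 8 ≤ 10, user value 4.
C: effort 10 ≤ 10, user value 5.
Best is C with total user value 5.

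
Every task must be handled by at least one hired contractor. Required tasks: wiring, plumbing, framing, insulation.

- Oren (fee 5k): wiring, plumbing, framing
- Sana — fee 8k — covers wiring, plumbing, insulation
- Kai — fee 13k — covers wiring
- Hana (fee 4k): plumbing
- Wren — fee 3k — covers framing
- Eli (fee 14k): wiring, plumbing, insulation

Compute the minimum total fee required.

11

This is an integer covering problem.
The greedy cost-per-new-task heuristic would pick Oren and Sana for 13, but a cheaper cover exists.
Choose Sana and Wren: together they cover wiring, plumbing, framing, insulation — every task.
Total fee: 8 + 3 = 11.
No cover costs less than 11.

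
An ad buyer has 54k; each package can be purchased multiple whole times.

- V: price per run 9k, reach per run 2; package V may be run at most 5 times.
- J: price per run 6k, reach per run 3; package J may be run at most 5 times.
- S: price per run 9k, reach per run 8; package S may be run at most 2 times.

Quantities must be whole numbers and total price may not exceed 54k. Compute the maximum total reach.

31

1×V, 4×J, and 2×S: price 51 ≤ 54, reach 1·2 + 4·3 + 2·8 = 30.
5×J and 2×S: price 48 ≤ 54, reach 5·3 + 2·8 = 31.
Best is 31.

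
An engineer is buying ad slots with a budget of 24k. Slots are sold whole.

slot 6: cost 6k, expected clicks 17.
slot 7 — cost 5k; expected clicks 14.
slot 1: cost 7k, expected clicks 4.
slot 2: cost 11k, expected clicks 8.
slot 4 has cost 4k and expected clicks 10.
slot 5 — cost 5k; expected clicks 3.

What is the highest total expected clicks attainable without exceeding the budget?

45

slot 6 + slot 7 + slot 1 + slot 4: cost 6 + 5 + 7 + 4 = 22 ≤ 24, expected clicks 17 + 14 + 4 + 10 = 45.
slot 6 + slot 7 + slot 4 + slot 5: cost 6 + 5 + 4 + 5 = 20 ≤ 24, expected clicks 17 + 14 + 10 + 3 = 44.
slot 6 + slot 7 + slot 4: cost 6 + 5 + 4 = 15 ≤ 24, expected clicks 17 + 14 + 10 = 41.
Best is slot 6, slot 7, slot 1, and slot 4 with total expected clicks 45.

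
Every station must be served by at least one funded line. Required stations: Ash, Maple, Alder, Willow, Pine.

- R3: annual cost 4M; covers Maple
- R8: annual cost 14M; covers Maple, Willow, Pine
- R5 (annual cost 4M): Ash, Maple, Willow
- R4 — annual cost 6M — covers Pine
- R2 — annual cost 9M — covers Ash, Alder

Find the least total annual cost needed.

19

Choose R5, R4, and R2: together they cover Ash, Maple, Alder, Willow, Pine — every station.
Total annual cost: 4 + 6 + 9 = 19.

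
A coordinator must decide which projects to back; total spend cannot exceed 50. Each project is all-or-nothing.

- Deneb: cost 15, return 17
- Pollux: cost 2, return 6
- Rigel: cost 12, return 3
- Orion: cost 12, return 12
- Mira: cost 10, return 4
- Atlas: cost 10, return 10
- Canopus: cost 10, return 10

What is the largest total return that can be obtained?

55

Deneb + Orion + Atlas + Canopus: cost 15 + 12 + 10 + 10 = 47 ≤ 50, return 17 + 12 + 10 + 10 = 49.
Deneb + Pollux + Orion + Mira + Atlas: cost 15 + 2 + 12 + 10 + 10 = 49 ≤ 50, return 17 + 6 + 12 + 4 + 10 = 49.
Deneb + Pollux + Orion + Atlas + Canopus: cost 15 + 2 + 12 + 10 + 10 = 49 ≤ 50, return 17 + 6 + 12 + 10 + 10 = 55.
Best is Deneb, Pollux, Orion, Atlas, and Canopus with total return 55.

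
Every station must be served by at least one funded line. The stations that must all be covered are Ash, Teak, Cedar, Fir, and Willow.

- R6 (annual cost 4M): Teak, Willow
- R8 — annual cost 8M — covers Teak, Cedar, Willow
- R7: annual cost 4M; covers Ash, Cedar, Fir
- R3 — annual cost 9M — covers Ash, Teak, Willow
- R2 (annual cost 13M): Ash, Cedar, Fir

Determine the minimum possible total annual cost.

Choose R6 and R7: together they cover Ash, Teak, Cedar, Fir, Willow — every station.
Total annual cost: 4 + 4 = 8.

8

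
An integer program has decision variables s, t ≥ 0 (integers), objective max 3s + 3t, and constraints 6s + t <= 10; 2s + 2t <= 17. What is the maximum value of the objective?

The continuous relaxation peaks at (0, 8.5) with value 25.50; rounding to a feasible lattice point costs some objective.
(s,t)=(0,8): 6·0+1·8=8≤10, 2·0+2·8=16≤17, objective 24.
(s,t)=(0,7): 6·0+1·7=7≤10, 2·0+2·7=14≤17, objective 21.
No feasible integer point exceeds 24.

24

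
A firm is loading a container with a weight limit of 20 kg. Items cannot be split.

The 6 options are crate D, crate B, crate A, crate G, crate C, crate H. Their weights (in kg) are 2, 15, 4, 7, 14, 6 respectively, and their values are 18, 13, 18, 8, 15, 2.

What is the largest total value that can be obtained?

Allowing fractional choices, the relaxed optimum would be about 51.5, but items are indivisible.
crate D + crate A + crate G + crate H: weight 2 + 4 + 7 + 6 = 19 ≤ 20, value 18 + 18 + 8 + 2 = 46.
crate D + crate A + crate G: weight 2 + 4 + 7 = 13 ≤ 20, value 18 + 18 + 8 = 44.
crate D + crate A + crate C: weight 2 + 4 + 14 = 20 ≤ 20, value 18 + 18 + 15 = 51.
Best is crate D, crate A, and crate C with total value 51.

51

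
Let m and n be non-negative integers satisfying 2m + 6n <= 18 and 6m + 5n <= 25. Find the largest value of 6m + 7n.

26

The continuous relaxation peaks at (2.31, 2.23) with value 29.46; rounding to a feasible lattice point costs some objective.
(m,n)=(2,2): 2·2+6·2=16≤18, 6·2+5·2=22≤25, objective 26.
(m,n)=(3,1): 2·3+6·1=12≤18, 6·3+5·1=23≤25, objective 25.
No feasible integer point exceeds 26.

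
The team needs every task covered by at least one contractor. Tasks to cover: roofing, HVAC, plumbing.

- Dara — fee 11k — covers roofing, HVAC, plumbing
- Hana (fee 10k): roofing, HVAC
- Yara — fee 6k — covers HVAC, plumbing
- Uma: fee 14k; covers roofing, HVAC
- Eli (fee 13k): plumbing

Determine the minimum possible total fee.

11

Dara alone covers roofing, HVAC, plumbing — every task.
Total fee: 11.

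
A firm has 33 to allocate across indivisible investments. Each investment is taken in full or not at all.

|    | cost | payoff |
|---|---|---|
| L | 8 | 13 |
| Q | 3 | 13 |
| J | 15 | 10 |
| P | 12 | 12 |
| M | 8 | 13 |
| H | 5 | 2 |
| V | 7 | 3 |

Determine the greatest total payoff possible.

L + Q + M + H + V: cost 8 + 3 + 8 + 5 + 7 = 31 ≤ 33, payoff 13 + 13 + 13 + 2 + 3 = 44.
L + Q + M + V: cost 8 + 3 + 8 + 7 = 26 ≤ 33, payoff 13 + 13 + 13 + 3 = 42.
L + Q + P + M: cost 8 + 3 + 12 + 8 = 31 ≤ 33, payoff 13 + 13 + 12 + 13 = 51.
Best is L, Q, P, and M with total payoff 51.

51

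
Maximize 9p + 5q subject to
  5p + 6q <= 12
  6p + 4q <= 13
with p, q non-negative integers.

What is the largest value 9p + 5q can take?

(p,q)=(2,0): 5·2+6·0=10≤12, 6·2+4·0=12≤13, objective 18.
(p,q)=(1,1): 5·1+6·1=11≤12, 6·1+4·1=10≤13, objective 14.
(p,q)=(1,0): 5·1+6·0=5≤12, 6·1+4·0=6≤13, objective 9.
No feasible integer point exceeds 18.

18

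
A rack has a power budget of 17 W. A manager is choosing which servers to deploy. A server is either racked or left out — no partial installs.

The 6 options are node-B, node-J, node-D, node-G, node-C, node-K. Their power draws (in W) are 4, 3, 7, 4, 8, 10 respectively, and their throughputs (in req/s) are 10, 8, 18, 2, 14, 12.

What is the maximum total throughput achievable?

This is an integer program with binary decision variables.
node-D + node-C: power draw 7 + 8 = 15 ≤ 17, throughput 18 + 14 = 32.
node-B + node-J + node-D: power draw 4 + 3 + 7 = 14 ≤ 17, throughput 10 + 8 + 18 = 36.
node-B + node-J + node-C: power draw 4 + 3 + 8 = 15 ≤ 17, throughput 10 + 8 + 14 = 32.
Best is node-B, node-J, and node-D with total throughput 36.

36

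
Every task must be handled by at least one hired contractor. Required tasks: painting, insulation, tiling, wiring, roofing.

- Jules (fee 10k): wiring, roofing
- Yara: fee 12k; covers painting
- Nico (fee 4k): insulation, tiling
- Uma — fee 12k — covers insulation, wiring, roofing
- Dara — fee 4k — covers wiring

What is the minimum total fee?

26

The greedy cost-per-new-task heuristic would pick Nico, Dara, Jules, and Yara for 30, but a cheaper cover exists.
Choose Jules, Yara, and Nico: together they cover painting, insulation, tiling, wiring, roofing — every task.
Total fee: 10 + 12 + 4 = 26.
No cover costs less than 26.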